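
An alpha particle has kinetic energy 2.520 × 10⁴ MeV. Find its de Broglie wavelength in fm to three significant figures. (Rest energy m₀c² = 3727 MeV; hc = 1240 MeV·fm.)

λ = 0.0432 fm

Total energy E = KE + m₀c² = 2.520 × 10⁴ + 3727 = 28927 MeV.
(pc)² = E² − (m₀c²)² = (28927)² − (3727)² = 8.229 × 10⁸ MeV², so pc = 2.869 × 10⁴ MeV.
λ = hc/(pc) = 1240 MeV·fm / 2.869 × 10⁴ MeV = 0.0432 fm.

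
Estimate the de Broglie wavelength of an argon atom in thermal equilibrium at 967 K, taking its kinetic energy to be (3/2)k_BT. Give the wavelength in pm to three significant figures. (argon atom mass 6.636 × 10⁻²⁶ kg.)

KE = (3/2)k_BT = 1.5 × 1.381 × 10⁻²³ × 967 = 2.003 × 10⁻²⁰ J.
p = √(2mKE) = √(2 × 6.636 × 10⁻²⁶ × 2.003 × 10⁻²⁰) = 5.156 × 10⁻²³ kg·m/s.
λ = h/p = 1.29 × 10⁻¹¹ m = 12.9 pm.

λ = 12.9 pm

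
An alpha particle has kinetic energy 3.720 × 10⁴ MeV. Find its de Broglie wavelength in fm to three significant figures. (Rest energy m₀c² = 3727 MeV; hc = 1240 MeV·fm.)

Total energy E = KE + m₀c² = 3.720 × 10⁴ + 3727 = 40927 MeV.
(pc)² = E² − (m₀c²)² = (40927)² − (3727)² = 1.661 × 10⁹ MeV², so pc = 4.076 × 10⁴ MeV.
λ = hc/(pc) = 1240 MeV·fm / 4.076 × 10⁴ MeV = 0.0304 fm.

λ = 0.0304 fm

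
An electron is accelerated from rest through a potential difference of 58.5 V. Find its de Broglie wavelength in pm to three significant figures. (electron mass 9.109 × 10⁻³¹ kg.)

KE = eV = 1.602 × 10⁻¹⁹ × 58.50 = 9.372 × 10⁻¹⁸ J.
p = √(2mKE) = √(2 × 9.109 × 10⁻³¹ × 9.372 × 10⁻¹⁸) = 4.132 × 10⁻²⁴ kg·m/s.
λ = h/p = 6.626 × 10⁻³⁴ / 4.132 × 10⁻²⁴ = 1.60 × 10⁻¹⁰ m = 160 pm.

λ = 160 pm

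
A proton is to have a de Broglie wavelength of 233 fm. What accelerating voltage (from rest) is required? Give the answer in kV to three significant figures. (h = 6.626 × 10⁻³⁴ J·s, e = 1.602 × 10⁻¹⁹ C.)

V = 15.1 kV

p = h/λ = 6.626 × 10⁻³⁴ / 2.330 × 10⁻¹³ = 2.844 × 10⁻²¹ kg·m/s.
KE = p²/(2m) = 2.417 × 10⁻¹⁵ J.
V = KE/e = 2.417 × 10⁻¹⁵ / (1.602 × 10⁻¹⁹) = 15.1 kV.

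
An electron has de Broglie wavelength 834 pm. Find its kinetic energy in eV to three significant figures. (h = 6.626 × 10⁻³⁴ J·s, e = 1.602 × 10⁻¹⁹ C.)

KE = 2.16 eV

p = h/λ = 6.626 × 10⁻³⁴ / 8.340 × 10⁻¹⁰ = 7.945 × 10⁻²⁵ kg·m/s.
KE = p²/(2m) = (7.945 × 10⁻²⁵)² / (2 × 9.109 × 10⁻³¹) = 3.465 × 10⁻¹⁹ J = 2.16 eV.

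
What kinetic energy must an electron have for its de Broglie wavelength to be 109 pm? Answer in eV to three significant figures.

p = h/λ = 6.626 × 10⁻³⁴ / 1.090 × 10⁻¹⁰ = 6.079 × 10⁻²⁴ kg·m/s.
KE = p²/(2m) = (6.079 × 10⁻²⁴)² / (2 × 9.109 × 10⁻³¹) = 2.028 × 10⁻¹⁷ J = 127 eV.

KE = 127 eV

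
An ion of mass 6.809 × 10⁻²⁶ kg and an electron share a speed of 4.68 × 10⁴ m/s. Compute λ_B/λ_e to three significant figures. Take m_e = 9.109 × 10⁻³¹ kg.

At fixed v, p = mv so λ = h/(mv) ∝ 1/m.
λ_B/λ_e = m_e/m_B = 9.109 × 10⁻³¹/6.809 × 10⁻²⁶ = 1.34 × 10⁻⁵.

λ_B/λ_e = 1.34 × 10⁻⁵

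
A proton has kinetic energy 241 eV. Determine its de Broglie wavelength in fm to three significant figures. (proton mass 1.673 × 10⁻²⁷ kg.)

KE = 241 eV = 3.861 × 10⁻¹⁷ J.
p = √(2mKE) = √(2 × 1.673 × 10⁻²⁷ × 3.861 × 10⁻¹⁷) = 3.594 × 10⁻²² kg·m/s.
λ = h/p = 6.626 × 10⁻³⁴ / 3.594 × 10⁻²² = 1.84 × 10⁻¹² m = 1840 fm.

λ = 1840 fm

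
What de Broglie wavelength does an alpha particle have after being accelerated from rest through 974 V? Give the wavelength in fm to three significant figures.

KE = 2eV = 2 × 1.602 × 10⁻¹⁹ × 974.0 = 3.121 × 10⁻¹⁶ J.
p = √(2mKE) = √(2 × 6.645 × 10⁻²⁷ × 3.121 × 10⁻¹⁶) = 2.037 × 10⁻²¹ kg·m/s.
λ = h/p = 6.626 × 10⁻³⁴ / 2.037 × 10⁻²¹ = 3.25 × 10⁻¹³ m = 325 fm.

λ = 325 fm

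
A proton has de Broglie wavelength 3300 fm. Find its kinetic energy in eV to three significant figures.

p = h/λ = 6.626 × 10⁻³⁴ / 3.300 × 10⁻¹² = 2.008 × 10⁻²² kg·m/s.
KE = p²/(2m) = (2.008 × 10⁻²²)² / (2 × 1.673 × 10⁻²⁷) = 1.205 × 10⁻¹⁷ J = 75.2 eV.

KE = 75.2 eV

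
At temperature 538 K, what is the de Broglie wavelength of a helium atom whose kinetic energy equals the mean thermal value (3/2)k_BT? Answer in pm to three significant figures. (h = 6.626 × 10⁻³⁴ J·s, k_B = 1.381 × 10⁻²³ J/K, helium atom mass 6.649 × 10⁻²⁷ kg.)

KE = (3/2)k_BT = 1.5 × 1.381 × 10⁻²³ × 538 = 1.114 × 10⁻²⁰ J.
p = √(2mKE) = √(2 × 6.649 × 10⁻²⁷ × 1.114 × 10⁻²⁰) = 1.217 × 10⁻²³ kg·m/s.
λ = h/p = 5.44 × 10⁻¹¹ m = 54.4 pm.

λ = 54.4 pm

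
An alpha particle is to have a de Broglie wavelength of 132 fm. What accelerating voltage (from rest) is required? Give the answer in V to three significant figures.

V = 5920 V

p = h/λ = 6.626 × 10⁻³⁴ / 1.320 × 10⁻¹³ = 5.020 × 10⁻²¹ kg·m/s.
KE = p²/(2m) = 1.896 × 10⁻¹⁵ J.
V = KE/2e = 1.896 × 10⁻¹⁵ / (2 × 1.602 × 10⁻¹⁹) = 5920 V.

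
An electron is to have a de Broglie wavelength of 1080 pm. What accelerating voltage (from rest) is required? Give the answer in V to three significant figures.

p = h/λ = 6.626 × 10⁻³⁴ / 1.080 × 10⁻⁹ = 6.135 × 10⁻²⁵ kg·m/s.
KE = p²/(2m) = 2.066 × 10⁻¹⁹ J.
V = KE/e = 2.066 × 10⁻¹⁹ / (1.602 × 10⁻¹⁹) = 1.29 V.

V = 1.29 V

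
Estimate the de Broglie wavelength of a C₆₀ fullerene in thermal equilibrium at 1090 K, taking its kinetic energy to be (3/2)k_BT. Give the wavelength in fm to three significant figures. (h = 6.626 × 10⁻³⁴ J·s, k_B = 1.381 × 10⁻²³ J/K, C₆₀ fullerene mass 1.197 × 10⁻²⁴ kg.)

λ = 2850 fm

KE = (3/2)k_BT = 1.5 × 1.381 × 10⁻²³ × 1090 = 2.258 × 10⁻²⁰ J.
p = √(2mKE) = √(2 × 1.197 × 10⁻²⁴ × 2.258 × 10⁻²⁰) = 2.325 × 10⁻²² kg·m/s.
λ = h/p = 2.85 × 10⁻¹² m = 2850 fm.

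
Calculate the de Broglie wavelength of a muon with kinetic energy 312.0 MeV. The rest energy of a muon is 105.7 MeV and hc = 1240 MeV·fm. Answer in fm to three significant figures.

Total energy E = KE + m₀c² = 312.0 + 105.7 = 417.7 MeV.
(pc)² = E² − (m₀c²)² = (417.7)² − (105.7)² = 1.633 × 10⁵ MeV², so pc = 404.1 MeV.
λ = hc/(pc) = 1240 MeV·fm / 404.1 MeV = 3.07 fm.

λ = 3.07 fm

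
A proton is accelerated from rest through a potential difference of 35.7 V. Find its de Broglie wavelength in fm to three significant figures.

λ = 4790 fm

KE = eV = 1.602 × 10⁻¹⁹ × 35.70 = 5.719 × 10⁻¹⁸ J.
p = √(2mKE) = √(2 × 1.673 × 10⁻²⁷ × 5.719 × 10⁻¹⁸) = 1.383 × 10⁻²² kg·m/s.
λ = h/p = 6.626 × 10⁻³⁴ / 1.383 × 10⁻²² = 4.79 × 10⁻¹² m = 4790 fm.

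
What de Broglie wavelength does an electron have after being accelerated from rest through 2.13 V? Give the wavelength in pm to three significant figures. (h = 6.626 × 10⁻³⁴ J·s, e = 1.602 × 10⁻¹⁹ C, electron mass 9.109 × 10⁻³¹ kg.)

λ = 840 pm

KE = eV = 1.602 × 10⁻¹⁹ × 2.130 = 3.412 × 10⁻¹⁹ J.
p = √(2mKE) = √(2 × 9.109 × 10⁻³¹ × 3.412 × 10⁻¹⁹) = 7.884 × 10⁻²⁵ kg·m/s.
λ = h/p = 6.626 × 10⁻³⁴ / 7.884 × 10⁻²⁵ = 8.40 × 10⁻¹⁰ m = 840 pm.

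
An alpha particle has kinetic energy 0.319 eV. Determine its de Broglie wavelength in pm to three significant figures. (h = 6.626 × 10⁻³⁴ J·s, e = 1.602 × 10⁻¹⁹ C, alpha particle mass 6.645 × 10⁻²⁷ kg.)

λ = 25.4 pm

KE = 0.319 eV = 5.110 × 10⁻²⁰ J.
p = √(2mKE) = √(2 × 6.645 × 10⁻²⁷ × 5.110 × 10⁻²⁰) = 2.606 × 10⁻²³ kg·m/s.
λ = h/p = 6.626 × 10⁻³⁴ / 2.606 × 10⁻²³ = 2.54 × 10⁻¹¹ m = 25.4 pm.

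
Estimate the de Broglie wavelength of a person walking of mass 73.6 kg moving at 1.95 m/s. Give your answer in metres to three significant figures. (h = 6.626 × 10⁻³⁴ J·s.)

p = mv = 73.6 × 1.95 = 1.435 × 10² kg·m/s.
λ = h/p = 6.626 × 10⁻³⁴ / 1.435 × 10² = 4.62 × 10⁻³⁶ m.

λ = 4.62 × 10⁻³⁶ m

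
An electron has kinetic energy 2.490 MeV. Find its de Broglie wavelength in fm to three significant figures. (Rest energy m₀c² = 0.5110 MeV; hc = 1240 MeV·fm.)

Total energy E = KE + m₀c² = 2.490 + 0.5110 = 3.0010 MeV.
(pc)² = E² − (m₀c²)² = (3.0010)² − (0.5110)² = 8.745 MeV², so pc = 2.957 MeV.
λ = hc/(pc) = 1240 MeV·fm / 2.957 MeV = 419 fm.

λ = 419 fm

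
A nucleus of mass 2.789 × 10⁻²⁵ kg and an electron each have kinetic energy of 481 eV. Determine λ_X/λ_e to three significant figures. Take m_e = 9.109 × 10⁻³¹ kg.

λ_X/λ_e = 1.81 × 10⁻³

At fixed KE, p = √(2mKE) so λ = h/p ∝ 1/√m.
λ_X/λ_e = √(m_e/m_X) = √(9.109 × 10⁻³¹/2.789 × 10⁻²⁵) = √(3.266 × 10⁻⁶) = 1.81 × 10⁻³.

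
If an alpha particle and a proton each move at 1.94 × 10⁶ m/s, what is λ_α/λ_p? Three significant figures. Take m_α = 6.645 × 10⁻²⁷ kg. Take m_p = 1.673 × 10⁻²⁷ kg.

λ_α/λ_p = 0.252

At fixed v, p = mv so λ = h/(mv) ∝ 1/m.
λ_α/λ_p = m_p/m_α = 1.673 × 10⁻²⁷/6.645 × 10⁻²⁷ = 0.252.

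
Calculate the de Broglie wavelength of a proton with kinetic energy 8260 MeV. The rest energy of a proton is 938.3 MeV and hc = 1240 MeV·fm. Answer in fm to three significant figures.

Total energy E = KE + m₀c² = 8260 + 938.3 = 9198.3 MeV.
(pc)² = E² − (m₀c²)² = (9198.3)² − (938.3)² = 8.373 × 10⁷ MeV², so pc = 9150 MeV.
λ = hc/(pc) = 1240 MeV·fm / 9150 MeV = 0.136 fm.

λ = 0.136 fm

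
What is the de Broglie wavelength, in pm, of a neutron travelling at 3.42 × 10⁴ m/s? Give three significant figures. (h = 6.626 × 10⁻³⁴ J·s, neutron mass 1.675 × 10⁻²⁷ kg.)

p = mv = 1.675 × 10⁻²⁷ × 3.42 × 10⁴ = 5.729 × 10⁻²³ kg·m/s.
λ = h/p = 6.626 × 10⁻³⁴ / 5.729 × 10⁻²³ = 1.16 × 10⁻¹¹ m = 11.6 pm.

λ = 11.6 pm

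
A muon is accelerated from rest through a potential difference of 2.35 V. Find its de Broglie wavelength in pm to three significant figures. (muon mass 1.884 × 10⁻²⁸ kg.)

KE = eV = 1.602 × 10⁻¹⁹ × 2.350 = 3.765 × 10⁻¹⁹ J.
p = √(2mKE) = √(2 × 1.884 × 10⁻²⁸ × 3.765 × 10⁻¹⁹) = 1.191 × 10⁻²³ kg·m/s.
λ = h/p = 6.626 × 10⁻³⁴ / 1.191 × 10⁻²³ = 5.56 × 10⁻¹¹ m = 55.6 pm.

λ = 55.6 pm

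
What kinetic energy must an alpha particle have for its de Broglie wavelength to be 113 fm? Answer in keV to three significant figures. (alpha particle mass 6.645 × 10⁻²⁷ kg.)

p = h/λ = 6.626 × 10⁻³⁴ / 1.130 × 10⁻¹³ = 5.864 × 10⁻²¹ kg·m/s.
KE = p²/(2m) = (5.864 × 10⁻²¹)² / (2 × 6.645 × 10⁻²⁷) = 2.587 × 10⁻¹⁵ J = 16.1 keV.

KE = 16.1 keV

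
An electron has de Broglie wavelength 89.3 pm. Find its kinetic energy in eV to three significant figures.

p = h/λ = 6.626 × 10⁻³⁴ / 8.930 × 10⁻¹¹ = 7.420 × 10⁻²⁴ kg·m/s.
KE = p²/(2m) = (7.420 × 10⁻²⁴)² / (2 × 9.109 × 10⁻³¹) = 3.022 × 10⁻¹⁷ J = 189 eV.

KE = 189 eV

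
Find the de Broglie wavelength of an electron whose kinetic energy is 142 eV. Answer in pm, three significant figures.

KE = 142 eV = 2.275 × 10⁻¹⁷ J.
p = √(2mKE) = √(2 × 9.109 × 10⁻³¹ × 2.275 × 10⁻¹⁷) = 6.438 × 10⁻²⁴ kg·m/s.
λ = h/p = 6.626 × 10⁻³⁴ / 6.438 × 10⁻²⁴ = 1.03 × 10⁻¹⁰ m = 103 pm.

λ = 103 pm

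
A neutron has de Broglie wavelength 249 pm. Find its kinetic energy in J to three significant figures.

KE = 2.11 × 10⁻²¹ J

p = h/λ = 6.626 × 10⁻³⁴ / 2.490 × 10⁻¹⁰ = 2.661 × 10⁻²⁴ kg·m/s.
KE = p²/(2m) = (2.661 × 10⁻²⁴)² / (2 × 1.675 × 10⁻²⁷) = 2.114 × 10⁻²¹ J = 2.11 × 10⁻²¹ J.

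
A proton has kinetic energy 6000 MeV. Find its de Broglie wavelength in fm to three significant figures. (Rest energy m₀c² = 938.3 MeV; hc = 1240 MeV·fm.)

λ = 0.180 fm

Total energy E = KE + m₀c² = 6000 + 938.3 = 6938.3 MeV.
(pc)² = E² − (m₀c²)² = (6938.3)² − (938.3)² = 4.726 × 10⁷ MeV², so pc = 6875 MeV.
λ = hc/(pc) = 1240 MeV·fm / 6875 MeV = 0.180 fm.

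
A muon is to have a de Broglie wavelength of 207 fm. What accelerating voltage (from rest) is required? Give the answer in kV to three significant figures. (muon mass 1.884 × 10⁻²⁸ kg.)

V = 170 kV

p = h/λ = 6.626 × 10⁻³⁴ / 2.070 × 10⁻¹³ = 3.201 × 10⁻²¹ kg·m/s.
KE = p²/(2m) = 2.719 × 10⁻¹⁴ J.
V = KE/e = 2.719 × 10⁻¹⁴ / (1.602 × 10⁻¹⁹) = 170 kV.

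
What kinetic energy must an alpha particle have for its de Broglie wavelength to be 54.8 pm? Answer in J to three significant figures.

KE = 1.10 × 10⁻²⁰ J

p = h/λ = 6.626 × 10⁻³⁴ / 5.480 × 10⁻¹¹ = 1.209 × 10⁻²³ kg·m/s.
KE = p²/(2m) = (1.209 × 10⁻²³)² / (2 × 6.645 × 10⁻²⁷) = 1.100 × 10⁻²⁰ J = 1.10 × 10⁻²⁰ J.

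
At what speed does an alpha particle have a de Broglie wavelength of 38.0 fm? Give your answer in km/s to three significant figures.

p = h/λ = 6.626 × 10⁻³⁴ / 3.800 × 10⁻¹⁴ = 1.744 × 10⁻²⁰ kg·m/s.
v = p/m = 1.744 × 10⁻²⁰ / 6.645 × 10⁻²⁷ = 2.62 × 10⁶ m/s = 2620 km/s.

v = 2620 km/s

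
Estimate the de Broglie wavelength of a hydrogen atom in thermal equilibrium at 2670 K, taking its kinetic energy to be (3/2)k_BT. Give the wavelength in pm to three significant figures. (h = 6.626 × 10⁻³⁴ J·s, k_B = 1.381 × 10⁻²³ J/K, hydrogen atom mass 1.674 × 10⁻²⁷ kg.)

KE = (3/2)k_BT = 1.5 × 1.381 × 10⁻²³ × 2670 = 5.531 × 10⁻²⁰ J.
p = √(2mKE) = √(2 × 1.674 × 10⁻²⁷ × 5.531 × 10⁻²⁰) = 1.361 × 10⁻²³ kg·m/s.
λ = h/p = 4.87 × 10⁻¹¹ m = 48.7 pm.

λ = 48.7 pm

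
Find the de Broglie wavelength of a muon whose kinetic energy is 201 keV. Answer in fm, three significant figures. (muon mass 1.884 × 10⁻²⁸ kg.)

KE = 201 keV = 3.220 × 10⁻¹⁴ J.
p = √(2mKE) = √(2 × 1.884 × 10⁻²⁸ × 3.220 × 10⁻¹⁴) = 3.483 × 10⁻²¹ kg·m/s.
λ = h/p = 6.626 × 10⁻³⁴ / 3.483 × 10⁻²¹ = 1.90 × 10⁻¹³ m = 190 fm.

λ = 190 fm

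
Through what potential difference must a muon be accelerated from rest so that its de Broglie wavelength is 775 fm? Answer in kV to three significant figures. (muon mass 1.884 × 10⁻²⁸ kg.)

p = h/λ = 6.626 × 10⁻³⁴ / 7.750 × 10⁻¹³ = 8.550 × 10⁻²² kg·m/s.
KE = p²/(2m) = 1.940 × 10⁻¹⁵ J.
V = KE/e = 1.940 × 10⁻¹⁵ / (1.602 × 10⁻¹⁹) = 12.1 kV.

V = 12.1 kV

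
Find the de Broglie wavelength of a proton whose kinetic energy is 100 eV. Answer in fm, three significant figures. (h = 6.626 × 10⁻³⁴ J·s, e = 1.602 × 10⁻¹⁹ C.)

λ = 2860 fm

KE = 100 eV = 1.602 × 10⁻¹⁷ J.
p = √(2mKE) = √(2 × 1.673 × 10⁻²⁷ × 1.602 × 10⁻¹⁷) = 2.315 × 10⁻²² kg·m/s.
λ = h/p = 6.626 × 10⁻³⁴ / 2.315 × 10⁻²² = 2.86 × 10⁻¹² m = 2860 fm.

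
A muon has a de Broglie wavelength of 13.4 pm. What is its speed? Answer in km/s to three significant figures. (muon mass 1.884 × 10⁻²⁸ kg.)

p = h/λ = 6.626 × 10⁻³⁴ / 1.340 × 10⁻¹¹ = 4.945 × 10⁻²³ kg·m/s.
v = p/m = 4.945 × 10⁻²³ / 1.884 × 10⁻²⁸ = 2.62 × 10⁵ m/s = 262 km/s.

v = 262 km/s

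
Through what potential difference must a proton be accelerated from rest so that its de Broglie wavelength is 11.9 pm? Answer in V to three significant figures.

V = 5.78 V

p = h/λ = 6.626 × 10⁻³⁴ / 1.190 × 10⁻¹¹ = 5.568 × 10⁻²³ kg·m/s.
KE = p²/(2m) = 9.266 × 10⁻¹⁹ J.
V = KE/e = 9.266 × 10⁻¹⁹ / (1.602 × 10⁻¹⁹) = 5.78 V.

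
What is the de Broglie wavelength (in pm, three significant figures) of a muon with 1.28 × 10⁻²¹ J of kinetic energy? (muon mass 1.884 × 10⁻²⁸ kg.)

λ = 954 pm

p = √(2mKE) = √(2 × 1.884 × 10⁻²⁸ × 1.280 × 10⁻²¹) = 6.945 × 10⁻²⁵ kg·m/s.
λ = h/p = 6.626 × 10⁻³⁴ / 6.945 × 10⁻²⁵ = 9.54 × 10⁻¹⁰ m = 954 pm.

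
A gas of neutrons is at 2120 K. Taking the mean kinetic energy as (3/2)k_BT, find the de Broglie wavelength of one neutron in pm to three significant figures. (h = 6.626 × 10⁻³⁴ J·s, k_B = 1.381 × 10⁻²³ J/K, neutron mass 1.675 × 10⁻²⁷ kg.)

λ = 54.6 pm

KE = (3/2)k_BT = 1.5 × 1.381 × 10⁻²³ × 2120 = 4.392 × 10⁻²⁰ J.
p = √(2mKE) = √(2 × 1.675 × 10⁻²⁷ × 4.392 × 10⁻²⁰) = 1.213 × 10⁻²³ kg·m/s.
λ = h/p = 5.46 × 10⁻¹¹ m = 54.6 pm.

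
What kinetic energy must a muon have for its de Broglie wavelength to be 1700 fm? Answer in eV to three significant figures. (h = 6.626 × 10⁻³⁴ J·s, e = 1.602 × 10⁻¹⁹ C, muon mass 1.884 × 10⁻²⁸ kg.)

KE = 2520 eV

p = h/λ = 6.626 × 10⁻³⁴ / 1.700 × 10⁻¹² = 3.898 × 10⁻²² kg·m/s.
KE = p²/(2m) = (3.898 × 10⁻²²)² / (2 × 1.884 × 10⁻²⁸) = 4.032 × 10⁻¹⁶ J = 2520 eV.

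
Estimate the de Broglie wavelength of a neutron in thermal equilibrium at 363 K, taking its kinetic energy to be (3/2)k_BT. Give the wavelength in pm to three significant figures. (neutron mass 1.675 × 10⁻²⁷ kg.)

KE = (3/2)k_BT = 1.5 × 1.381 × 10⁻²³ × 363 = 7.520 × 10⁻²¹ J.
p = √(2mKE) = √(2 × 1.675 × 10⁻²⁷ × 7.520 × 10⁻²¹) = 5.019 × 10⁻²⁴ kg·m/s.
λ = h/p = 1.32 × 10⁻¹⁰ m = 132 pm.

λ = 132 pm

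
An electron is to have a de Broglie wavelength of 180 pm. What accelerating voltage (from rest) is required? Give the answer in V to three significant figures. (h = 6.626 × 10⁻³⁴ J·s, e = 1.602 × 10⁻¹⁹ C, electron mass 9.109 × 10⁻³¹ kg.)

V = 46.4 V

p = h/λ = 6.626 × 10⁻³⁴ / 1.800 × 10⁻¹⁰ = 3.681 × 10⁻²⁴ kg·m/s.
KE = p²/(2m) = 7.438 × 10⁻¹⁸ J.
V = KE/e = 7.438 × 10⁻¹⁸ / (1.602 × 10⁻¹⁹) = 46.4 V.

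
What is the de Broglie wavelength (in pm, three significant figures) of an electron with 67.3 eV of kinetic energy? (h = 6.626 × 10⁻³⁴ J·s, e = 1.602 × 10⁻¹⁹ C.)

λ = 150 pm

KE = 67.3 eV = 1.078 × 10⁻¹⁷ J.
p = √(2mKE) = √(2 × 9.109 × 10⁻³¹ × 1.078 × 10⁻¹⁷) = 4.432 × 10⁻²⁴ kg·m/s.
λ = h/p = 6.626 × 10⁻³⁴ / 4.432 × 10⁻²⁴ = 1.50 × 10⁻¹⁰ m = 150 pm.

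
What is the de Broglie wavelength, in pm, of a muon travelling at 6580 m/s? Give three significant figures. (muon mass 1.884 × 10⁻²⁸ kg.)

λ = 534 pm

p = mv = 1.884 × 10⁻²⁸ × 6580 = 1.240 × 10⁻²⁴ kg·m/s.
λ = h/p = 6.626 × 10⁻³⁴ / 1.240 × 10⁻²⁴ = 5.34 × 10⁻¹⁰ m = 534 pm.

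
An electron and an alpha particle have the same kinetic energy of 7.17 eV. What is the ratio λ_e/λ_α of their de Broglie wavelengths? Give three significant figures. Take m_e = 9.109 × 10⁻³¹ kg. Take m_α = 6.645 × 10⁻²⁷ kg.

λ_e/λ_α = 85.4

At fixed KE, p = √(2mKE) so λ = h/p ∝ 1/√m.
λ_e/λ_α = √(m_α/m_e) = √(6.645 × 10⁻²⁷/9.109 × 10⁻³¹) = √(7295) = 85.4.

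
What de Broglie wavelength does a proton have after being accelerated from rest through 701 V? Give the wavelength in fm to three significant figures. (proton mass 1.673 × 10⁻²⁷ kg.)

KE = eV = 1.602 × 10⁻¹⁹ × 701.0 = 1.123 × 10⁻¹⁶ J.
p = √(2mKE) = √(2 × 1.673 × 10⁻²⁷ × 1.123 × 10⁻¹⁶) = 6.130 × 10⁻²² kg·m/s.
λ = h/p = 6.626 × 10⁻³⁴ / 6.130 × 10⁻²² = 1.08 × 10⁻¹² m = 1080 fm.

λ = 1080 fm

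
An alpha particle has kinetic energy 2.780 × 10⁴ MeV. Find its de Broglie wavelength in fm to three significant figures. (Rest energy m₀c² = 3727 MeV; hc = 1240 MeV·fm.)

Total energy E = KE + m₀c² = 2.780 × 10⁴ + 3727 = 31527 MeV.
(pc)² = E² − (m₀c²)² = (31527)² − (3727)² = 9.801 × 10⁸ MeV², so pc = 3.131 × 10⁴ MeV.
λ = hc/(pc) = 1240 MeV·fm / 3.131 × 10⁴ MeV = 0.0396 fm.

λ = 0.0396 fm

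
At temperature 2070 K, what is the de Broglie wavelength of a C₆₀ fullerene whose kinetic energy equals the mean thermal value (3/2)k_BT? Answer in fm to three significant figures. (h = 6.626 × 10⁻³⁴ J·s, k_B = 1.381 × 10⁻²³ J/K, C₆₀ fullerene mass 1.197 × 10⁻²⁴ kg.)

λ = 2070 fm

KE = (3/2)k_BT = 1.5 × 1.381 × 10⁻²³ × 2070 = 4.288 × 10⁻²⁰ J.
p = √(2mKE) = √(2 × 1.197 × 10⁻²⁴ × 4.288 × 10⁻²⁰) = 3.204 × 10⁻²² kg·m/s.
λ = h/p = 2.07 × 10⁻¹² m = 2070 fm.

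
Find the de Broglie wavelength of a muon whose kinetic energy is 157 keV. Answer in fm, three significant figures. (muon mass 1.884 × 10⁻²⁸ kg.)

λ = 215 fm

KE = 157 keV = 2.515 × 10⁻¹⁴ J.
p = √(2mKE) = √(2 × 1.884 × 10⁻²⁸ × 2.515 × 10⁻¹⁴) = 3.078 × 10⁻²¹ kg·m/s.
λ = h/p = 6.626 × 10⁻³⁴ / 3.078 × 10⁻²¹ = 2.15 × 10⁻¹³ m = 215 fm.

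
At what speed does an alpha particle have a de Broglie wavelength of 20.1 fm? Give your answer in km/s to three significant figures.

v = 4960 km/s

p = h/λ = 6.626 × 10⁻³⁴ / 2.010 × 10⁻¹⁴ = 3.297 × 10⁻²⁰ kg·m/s.
v = p/m = 3.297 × 10⁻²⁰ / 6.645 × 10⁻²⁷ = 4.96 × 10⁶ m/s = 4960 km/s.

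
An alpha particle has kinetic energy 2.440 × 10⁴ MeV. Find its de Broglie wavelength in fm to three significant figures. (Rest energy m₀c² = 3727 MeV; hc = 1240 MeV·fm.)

Total energy E = KE + m₀c² = 2.440 × 10⁴ + 3727 = 28127 MeV.
(pc)² = E² − (m₀c²)² = (28127)² − (3727)² = 7.772 × 10⁸ MeV², so pc = 2.788 × 10⁴ MeV.
λ = hc/(pc) = 1240 MeV·fm / 2.788 × 10⁴ MeV = 0.0445 fm.

λ = 0.0445 fm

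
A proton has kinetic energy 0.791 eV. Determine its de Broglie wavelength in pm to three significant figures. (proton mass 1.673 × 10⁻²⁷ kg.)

KE = 0.791 eV = 1.267 × 10⁻¹⁹ J.
p = √(2mKE) = √(2 × 1.673 × 10⁻²⁷ × 1.267 × 10⁻¹⁹) = 2.059 × 10⁻²³ kg·m/s.
λ = h/p = 6.626 × 10⁻³⁴ / 2.059 × 10⁻²³ = 3.22 × 10⁻¹¹ m = 32.2 pm.

λ = 32.2 pm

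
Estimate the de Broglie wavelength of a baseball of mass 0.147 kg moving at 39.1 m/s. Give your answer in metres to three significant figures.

p = mv = 0.147 × 39.1 = 5.748 kg·m/s.
λ = h/p = 6.626 × 10⁻³⁴ / 5.748 = 1.15 × 10⁻³⁴ m.

λ = 1.15 × 10⁻³⁴ m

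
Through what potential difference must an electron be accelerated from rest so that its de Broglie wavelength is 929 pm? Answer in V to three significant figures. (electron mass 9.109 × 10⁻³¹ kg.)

p = h/λ = 6.626 × 10⁻³⁴ / 9.290 × 10⁻¹⁰ = 7.132 × 10⁻²⁵ kg·m/s.
KE = p²/(2m) = 2.792 × 10⁻¹⁹ J.
V = KE/e = 2.792 × 10⁻¹⁹ / (1.602 × 10⁻¹⁹) = 1.74 V.

V = 1.74 V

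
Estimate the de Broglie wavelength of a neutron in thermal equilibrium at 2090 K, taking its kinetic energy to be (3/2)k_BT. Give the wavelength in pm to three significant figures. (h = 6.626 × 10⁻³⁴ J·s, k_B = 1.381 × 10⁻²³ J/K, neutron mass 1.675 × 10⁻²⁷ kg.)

λ = 55.0 pm

KE = (3/2)k_BT = 1.5 × 1.381 × 10⁻²³ × 2090 = 4.329 × 10⁻²⁰ J.
p = √(2mKE) = √(2 × 1.675 × 10⁻²⁷ × 4.329 × 10⁻²⁰) = 1.204 × 10⁻²³ kg·m/s.
λ = h/p = 5.50 × 10⁻¹¹ m = 55.0 pm.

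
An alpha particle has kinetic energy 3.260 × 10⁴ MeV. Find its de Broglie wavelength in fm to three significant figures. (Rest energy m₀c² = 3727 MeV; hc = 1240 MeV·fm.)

Total energy E = KE + m₀c² = 3.260 × 10⁴ + 3727 = 36327 MeV.
(pc)² = E² − (m₀c²)² = (36327)² − (3727)² = 1.306 × 10⁹ MeV², so pc = 3.614 × 10⁴ MeV.
λ = hc/(pc) = 1240 MeV·fm / 3.614 × 10⁴ MeV = 0.0343 fm.

λ = 0.0343 fm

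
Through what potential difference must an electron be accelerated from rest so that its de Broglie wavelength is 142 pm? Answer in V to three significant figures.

V = 74.6 V

p = h/λ = 6.626 × 10⁻³⁴ / 1.420 × 10⁻¹⁰ = 4.666 × 10⁻²⁴ kg·m/s.
KE = p²/(2m) = 1.195 × 10⁻¹⁷ J.
V = KE/e = 1.195 × 10⁻¹⁷ / (1.602 × 10⁻¹⁹) = 74.6 V.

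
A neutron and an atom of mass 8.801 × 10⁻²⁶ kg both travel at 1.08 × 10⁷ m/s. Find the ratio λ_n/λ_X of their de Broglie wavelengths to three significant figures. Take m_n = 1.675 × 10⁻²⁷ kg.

At fixed v, p = mv so λ = h/(mv) ∝ 1/m.
λ_n/λ_X = m_X/m_n = 8.801 × 10⁻²⁶/1.675 × 10⁻²⁷ = 52.5.

λ_n/λ_X = 52.5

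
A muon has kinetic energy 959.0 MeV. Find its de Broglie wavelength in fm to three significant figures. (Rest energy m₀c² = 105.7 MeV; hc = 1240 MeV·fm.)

Total energy E = KE + m₀c² = 959.0 + 105.7 = 1064.7 MeV.
(pc)² = E² − (m₀c²)² = (1064.7)² − (105.7)² = 1.122 × 10⁶ MeV², so pc = 1059 MeV.
λ = hc/(pc) = 1240 MeV·fm / 1059 MeV = 1.17 fm.

λ = 1.17 fm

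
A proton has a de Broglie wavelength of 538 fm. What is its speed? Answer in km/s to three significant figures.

v = 736 km/s

p = h/λ = 6.626 × 10⁻³⁴ / 5.380 × 10⁻¹³ = 1.232 × 10⁻²¹ kg·m/s.
v = p/m = 1.232 × 10⁻²¹ / 1.673 × 10⁻²⁷ = 7.36 × 10⁵ m/s = 736 km/s.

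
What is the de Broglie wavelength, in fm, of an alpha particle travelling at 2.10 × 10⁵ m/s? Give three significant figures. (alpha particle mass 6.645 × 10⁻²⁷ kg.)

p = mv = 6.645 × 10⁻²⁷ × 2.10 × 10⁵ = 1.395 × 10⁻²¹ kg·m/s.
λ = h/p = 6.626 × 10⁻³⁴ / 1.395 × 10⁻²¹ = 4.75 × 10⁻¹³ m = 475 fm.

λ = 475 fm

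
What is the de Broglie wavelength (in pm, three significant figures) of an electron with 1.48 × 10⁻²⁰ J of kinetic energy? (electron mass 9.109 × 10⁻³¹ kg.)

λ = 4040 pm

p = √(2mKE) = √(2 × 9.109 × 10⁻³¹ × 1.480 × 10⁻²⁰) = 1.642 × 10⁻²⁵ kg·m/s.
λ = h/p = 6.626 × 10⁻³⁴ / 1.642 × 10⁻²⁵ = 4.04 × 10⁻⁹ m = 4040 pm.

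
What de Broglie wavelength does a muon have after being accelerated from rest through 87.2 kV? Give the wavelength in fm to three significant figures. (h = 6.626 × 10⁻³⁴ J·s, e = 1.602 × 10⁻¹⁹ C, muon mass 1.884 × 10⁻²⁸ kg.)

KE = eV = 1.602 × 10⁻¹⁹ × 8.720 × 10⁴ = 1.397 × 10⁻¹⁴ J.
p = √(2mKE) = √(2 × 1.884 × 10⁻²⁸ × 1.397 × 10⁻¹⁴) = 2.294 × 10⁻²¹ kg·m/s.
λ = h/p = 6.626 × 10⁻³⁴ / 2.294 × 10⁻²¹ = 2.89 × 10⁻¹³ m = 289 fm.

λ = 289 fm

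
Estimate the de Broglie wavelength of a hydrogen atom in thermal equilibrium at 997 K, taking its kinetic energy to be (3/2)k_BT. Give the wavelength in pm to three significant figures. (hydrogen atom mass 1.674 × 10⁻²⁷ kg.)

KE = (3/2)k_BT = 1.5 × 1.381 × 10⁻²³ × 997 = 2.065 × 10⁻²⁰ J.
p = √(2mKE) = √(2 × 1.674 × 10⁻²⁷ × 2.065 × 10⁻²⁰) = 8.315 × 10⁻²⁴ kg·m/s.
λ = h/p = 7.97 × 10⁻¹¹ m = 79.7 pm.

λ = 79.7 pm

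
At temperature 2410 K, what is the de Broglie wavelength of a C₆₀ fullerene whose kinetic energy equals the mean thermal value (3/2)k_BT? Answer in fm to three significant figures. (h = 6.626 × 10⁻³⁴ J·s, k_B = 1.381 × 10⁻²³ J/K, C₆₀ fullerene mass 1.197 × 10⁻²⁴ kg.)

λ = 1920 fm

KE = (3/2)k_BT = 1.5 × 1.381 × 10⁻²³ × 2410 = 4.992 × 10⁻²⁰ J.
p = √(2mKE) = √(2 × 1.197 × 10⁻²⁴ × 4.992 × 10⁻²⁰) = 3.457 × 10⁻²² kg·m/s.
λ = h/p = 1.92 × 10⁻¹² m = 1920 fm.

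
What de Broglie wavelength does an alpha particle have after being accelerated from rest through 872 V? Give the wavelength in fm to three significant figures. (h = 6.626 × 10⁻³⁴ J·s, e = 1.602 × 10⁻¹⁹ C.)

λ = 344 fm

KE = 2eV = 2 × 1.602 × 10⁻¹⁹ × 872.0 = 2.794 × 10⁻¹⁶ J.
p = √(2mKE) = √(2 × 6.645 × 10⁻²⁷ × 2.794 × 10⁻¹⁶) = 1.927 × 10⁻²¹ kg·m/s.
λ = h/p = 6.626 × 10⁻³⁴ / 1.927 × 10⁻²¹ = 3.44 × 10⁻¹³ m = 344 fm.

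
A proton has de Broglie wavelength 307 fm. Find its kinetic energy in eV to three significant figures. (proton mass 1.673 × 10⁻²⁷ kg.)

p = h/λ = 6.626 × 10⁻³⁴ / 3.070 × 10⁻¹³ = 2.158 × 10⁻²¹ kg·m/s.
KE = p²/(2m) = (2.158 × 10⁻²¹)² / (2 × 1.673 × 10⁻²⁷) = 1.392 × 10⁻¹⁵ J = 8690 eV.

KE = 8690 eV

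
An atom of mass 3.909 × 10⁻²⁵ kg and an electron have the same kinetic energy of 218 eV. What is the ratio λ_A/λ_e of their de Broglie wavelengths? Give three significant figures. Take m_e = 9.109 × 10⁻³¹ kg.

λ_A/λ_e = 1.53 × 10⁻³

At fixed KE, p = √(2mKE) so λ = h/p ∝ 1/√m.
λ_A/λ_e = √(m_e/m_A) = √(9.109 × 10⁻³¹/3.909 × 10⁻²⁵) = √(2.330 × 10⁻⁶) = 1.53 × 10⁻³.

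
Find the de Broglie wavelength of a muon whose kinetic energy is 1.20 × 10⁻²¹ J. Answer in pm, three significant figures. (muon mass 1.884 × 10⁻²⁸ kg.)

λ = 985 pm

p = √(2mKE) = √(2 × 1.884 × 10⁻²⁸ × 1.200 × 10⁻²¹) = 6.724 × 10⁻²⁵ kg·m/s.
λ = h/p = 6.626 × 10⁻³⁴ / 6.724 × 10⁻²⁵ = 9.85 × 10⁻¹⁰ m = 985 pm.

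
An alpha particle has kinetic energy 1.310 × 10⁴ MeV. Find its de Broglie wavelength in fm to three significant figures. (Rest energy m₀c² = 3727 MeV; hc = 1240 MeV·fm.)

λ = 0.0756 fm

Total energy E = KE + m₀c² = 1.310 × 10⁴ + 3727 = 16827 MeV.
(pc)² = E² − (m₀c²)² = (16827)² − (3727)² = 2.693 × 10⁸ MeV², so pc = 1.641 × 10⁴ MeV.
λ = hc/(pc) = 1240 MeV·fm / 1.641 × 10⁴ MeV = 0.0756 fm.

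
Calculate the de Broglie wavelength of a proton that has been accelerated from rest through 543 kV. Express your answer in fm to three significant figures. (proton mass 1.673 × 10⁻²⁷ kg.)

λ = 38.8 fm

KE = eV = 1.602 × 10⁻¹⁹ × 5.430 × 10⁵ = 8.699 × 10⁻¹⁴ J.
p = √(2mKE) = √(2 × 1.673 × 10⁻²⁷ × 8.699 × 10⁻¹⁴) = 1.706 × 10⁻²⁰ kg·m/s.
λ = h/p = 6.626 × 10⁻³⁴ / 1.706 × 10⁻²⁰ = 3.88 × 10⁻¹⁴ m = 38.8 fm.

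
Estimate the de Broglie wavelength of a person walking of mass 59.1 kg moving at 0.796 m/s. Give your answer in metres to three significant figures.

λ = 1.41 × 10⁻³⁵ m

p = mv = 59.1 × 0.796 = 4.704 × 10¹ kg·m/s.
λ = h/p = 6.626 × 10⁻³⁴ / 4.704 × 10¹ = 1.41 × 10⁻³⁵ m.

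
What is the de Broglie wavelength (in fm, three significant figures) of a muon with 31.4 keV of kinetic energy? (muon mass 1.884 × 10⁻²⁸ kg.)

λ = 481 fm

KE = 31.4 keV = 5.030 × 10⁻¹⁵ J.
p = √(2mKE) = √(2 × 1.884 × 10⁻²⁸ × 5.030 × 10⁻¹⁵) = 1.377 × 10⁻²¹ kg·m/s.
λ = h/p = 6.626 × 10⁻³⁴ / 1.377 × 10⁻²¹ = 4.81 × 10⁻¹³ m = 481 fm.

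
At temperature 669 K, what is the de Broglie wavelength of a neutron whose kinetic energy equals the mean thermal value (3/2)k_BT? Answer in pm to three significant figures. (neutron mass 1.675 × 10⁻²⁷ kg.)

KE = (3/2)k_BT = 1.5 × 1.381 × 10⁻²³ × 669 = 1.386 × 10⁻²⁰ J.
p = √(2mKE) = √(2 × 1.675 × 10⁻²⁷ × 1.386 × 10⁻²⁰) = 6.814 × 10⁻²⁴ kg·m/s.
λ = h/p = 9.72 × 10⁻¹¹ m = 97.2 pm.

λ = 97.2 pm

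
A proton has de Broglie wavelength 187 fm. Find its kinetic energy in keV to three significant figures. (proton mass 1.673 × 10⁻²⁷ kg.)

KE = 23.4 keV

p = h/λ = 6.626 × 10⁻³⁴ / 1.870 × 10⁻¹³ = 3.543 × 10⁻²¹ kg·m/s.
KE = p²/(2m) = (3.543 × 10⁻²¹)² / (2 × 1.673 × 10⁻²⁷) = 3.752 × 10⁻¹⁵ J = 23.4 keV.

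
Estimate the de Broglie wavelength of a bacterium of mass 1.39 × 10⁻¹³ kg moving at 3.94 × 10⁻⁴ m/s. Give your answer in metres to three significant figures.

p = mv = 1.39 × 10⁻¹³ × 3.94 × 10⁻⁴ = 5.477 × 10⁻¹⁷ kg·m/s.
λ = h/p = 6.626 × 10⁻³⁴ / 5.477 × 10⁻¹⁷ = 1.21 × 10⁻¹⁷ m.

λ = 1.21 × 10⁻¹⁷ m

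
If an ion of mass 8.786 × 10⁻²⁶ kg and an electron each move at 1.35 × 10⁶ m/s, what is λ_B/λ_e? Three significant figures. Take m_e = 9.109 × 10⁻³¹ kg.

λ_B/λ_e = 1.04 × 10⁻⁵

At fixed v, p = mv so λ = h/(mv) ∝ 1/m.
λ_B/λ_e = m_e/m_B = 9.109 × 10⁻³¹/8.786 × 10⁻²⁶ = 1.04 × 10⁻⁵.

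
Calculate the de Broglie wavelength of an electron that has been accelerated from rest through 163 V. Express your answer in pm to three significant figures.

λ = 96.1 pm

KE = eV = 1.602 × 10⁻¹⁹ × 163.0 = 2.611 × 10⁻¹⁷ J.
p = √(2mKE) = √(2 × 9.109 × 10⁻³¹ × 2.611 × 10⁻¹⁷) = 6.897 × 10⁻²⁴ kg·m/s.
λ = h/p = 6.626 × 10⁻³⁴ / 6.897 × 10⁻²⁴ = 9.61 × 10⁻¹¹ m = 96.1 pm.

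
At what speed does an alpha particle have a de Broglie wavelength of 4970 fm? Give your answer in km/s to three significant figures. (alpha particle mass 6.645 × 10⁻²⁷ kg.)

p = h/λ = 6.626 × 10⁻³⁴ / 4.970 × 10⁻¹² = 1.333 × 10⁻²² kg·m/s.
v = p/m = 1.333 × 10⁻²² / 6.645 × 10⁻²⁷ = 2.01 × 10⁴ m/s = 20.1 km/s.

v = 20.1 km/s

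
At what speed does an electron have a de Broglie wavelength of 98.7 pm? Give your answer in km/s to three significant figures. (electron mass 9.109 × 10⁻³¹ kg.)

p = h/λ = 6.626 × 10⁻³⁴ / 9.870 × 10⁻¹¹ = 6.713 × 10⁻²⁴ kg·m/s.
v = p/m = 6.713 × 10⁻²⁴ / 9.109 × 10⁻³¹ = 7.37 × 10⁶ m/s = 7370 km/s.

v = 7370 km/s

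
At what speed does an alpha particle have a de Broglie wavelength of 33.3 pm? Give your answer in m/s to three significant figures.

p = h/λ = 6.626 × 10⁻³⁴ / 3.330 × 10⁻¹¹ = 1.990 × 10⁻²³ kg·m/s.
v = p/m = 1.990 × 10⁻²³ / 6.645 × 10⁻²⁷ = 2.99 × 10³ m/s = 2990 m/s.

v = 2990 m/s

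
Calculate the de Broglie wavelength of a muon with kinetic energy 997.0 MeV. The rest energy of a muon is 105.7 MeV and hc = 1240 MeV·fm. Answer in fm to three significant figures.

Total energy E = KE + m₀c² = 997.0 + 105.7 = 1102.7 MeV.
(pc)² = E² − (m₀c²)² = (1102.7)² − (105.7)² = 1.205 × 10⁶ MeV², so pc = 1098 MeV.
λ = hc/(pc) = 1240 MeV·fm / 1098 MeV = 1.13 fm.

λ = 1.13 fm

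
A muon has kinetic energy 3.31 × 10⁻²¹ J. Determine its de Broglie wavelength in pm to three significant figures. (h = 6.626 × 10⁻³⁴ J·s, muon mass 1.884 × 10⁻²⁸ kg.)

p = √(2mKE) = √(2 × 1.884 × 10⁻²⁸ × 3.310 × 10⁻²¹) = 1.117 × 10⁻²⁴ kg·m/s.
λ = h/p = 6.626 × 10⁻³⁴ / 1.117 × 10⁻²⁴ = 5.93 × 10⁻¹⁰ m = 593 pm.

λ = 593 pm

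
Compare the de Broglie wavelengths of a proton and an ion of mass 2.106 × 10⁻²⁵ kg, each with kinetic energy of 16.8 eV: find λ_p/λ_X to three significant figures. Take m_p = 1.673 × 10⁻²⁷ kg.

At fixed KE, p = √(2mKE) so λ = h/p ∝ 1/√m.
λ_p/λ_X = √(m_X/m_p) = √(2.106 × 10⁻²⁵/1.673 × 10⁻²⁷) = √(125.9) = 11.2.

λ_p/λ_X = 11.2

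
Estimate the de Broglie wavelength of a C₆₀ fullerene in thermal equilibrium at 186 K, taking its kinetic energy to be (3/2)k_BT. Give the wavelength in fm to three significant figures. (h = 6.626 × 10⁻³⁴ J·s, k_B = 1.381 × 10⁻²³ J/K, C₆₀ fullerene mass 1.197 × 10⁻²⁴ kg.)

λ = 6900 fm

KE = (3/2)k_BT = 1.5 × 1.381 × 10⁻²³ × 186 = 3.853 × 10⁻²¹ J.
p = √(2mKE) = √(2 × 1.197 × 10⁻²⁴ × 3.853 × 10⁻²¹) = 9.604 × 10⁻²³ kg·m/s.
λ = h/p = 6.90 × 10⁻¹² m = 6900 fm.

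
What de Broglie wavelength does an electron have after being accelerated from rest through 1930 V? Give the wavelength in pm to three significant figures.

KE = eV = 1.602 × 10⁻¹⁹ × 1930 = 3.092 × 10⁻¹⁶ J.
p = √(2mKE) = √(2 × 9.109 × 10⁻³¹ × 3.092 × 10⁻¹⁶) = 2.373 × 10⁻²³ kg·m/s.
λ = h/p = 6.626 × 10⁻³⁴ / 2.373 × 10⁻²³ = 2.79 × 10⁻¹¹ m = 27.9 pm.

λ = 27.9 pm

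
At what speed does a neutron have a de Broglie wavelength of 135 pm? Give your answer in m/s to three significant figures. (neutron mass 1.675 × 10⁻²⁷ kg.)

p = h/λ = 6.626 × 10⁻³⁴ / 1.350 × 10⁻¹⁰ = 4.908 × 10⁻²⁴ kg·m/s.
v = p/m = 4.908 × 10⁻²⁴ / 1.675 × 10⁻²⁷ = 2.93 × 10³ m/s = 2930 m/s.

v = 2930 m/s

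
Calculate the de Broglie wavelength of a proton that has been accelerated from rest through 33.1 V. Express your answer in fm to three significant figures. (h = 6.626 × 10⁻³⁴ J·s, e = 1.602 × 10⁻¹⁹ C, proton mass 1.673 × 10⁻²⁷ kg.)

λ = 4970 fm

KE = eV = 1.602 × 10⁻¹⁹ × 33.10 = 5.303 × 10⁻¹⁸ J.
p = √(2mKE) = √(2 × 1.673 × 10⁻²⁷ × 5.303 × 10⁻¹⁸) = 1.332 × 10⁻²² kg·m/s.
λ = h/p = 6.626 × 10⁻³⁴ / 1.332 × 10⁻²² = 4.97 × 10⁻¹² m = 4970 fm.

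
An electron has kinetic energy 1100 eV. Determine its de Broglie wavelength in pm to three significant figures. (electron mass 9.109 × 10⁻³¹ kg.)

λ = 37.0 pm

KE = 1100 eV = 1.762 × 10⁻¹⁶ J.
p = √(2mKE) = √(2 × 9.109 × 10⁻³¹ × 1.762 × 10⁻¹⁶) = 1.792 × 10⁻²³ kg·m/s.
λ = h/p = 6.626 × 10⁻³⁴ / 1.792 × 10⁻²³ = 3.70 × 10⁻¹¹ m = 37.0 pm.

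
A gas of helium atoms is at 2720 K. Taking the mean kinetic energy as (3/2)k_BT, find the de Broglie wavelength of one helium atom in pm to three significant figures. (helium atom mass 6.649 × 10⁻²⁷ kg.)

λ = 24.2 pm

KE = (3/2)k_BT = 1.5 × 1.381 × 10⁻²³ × 2720 = 5.634 × 10⁻²⁰ J.
p = √(2mKE) = √(2 × 6.649 × 10⁻²⁷ × 5.634 × 10⁻²⁰) = 2.737 × 10⁻²³ kg·m/s.
λ = h/p = 2.42 × 10⁻¹¹ m = 24.2 pm.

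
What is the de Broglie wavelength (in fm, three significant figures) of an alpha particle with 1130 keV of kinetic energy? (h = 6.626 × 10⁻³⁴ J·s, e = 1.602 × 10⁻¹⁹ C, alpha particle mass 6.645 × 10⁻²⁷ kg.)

KE = 1130 keV = 1.810 × 10⁻¹³ J.
p = √(2mKE) = √(2 × 6.645 × 10⁻²⁷ × 1.810 × 10⁻¹³) = 4.905 × 10⁻²⁰ kg·m/s.
λ = h/p = 6.626 × 10⁻³⁴ / 4.905 × 10⁻²⁰ = 1.35 × 10⁻¹⁴ m = 13.5 fm.

λ = 13.5 fm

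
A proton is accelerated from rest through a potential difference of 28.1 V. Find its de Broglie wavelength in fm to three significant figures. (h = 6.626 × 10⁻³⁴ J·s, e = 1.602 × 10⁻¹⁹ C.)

KE = eV = 1.602 × 10⁻¹⁹ × 28.10 = 4.502 × 10⁻¹⁸ J.
p = √(2mKE) = √(2 × 1.673 × 10⁻²⁷ × 4.502 × 10⁻¹⁸) = 1.227 × 10⁻²² kg·m/s.
λ = h/p = 6.626 × 10⁻³⁴ / 1.227 × 10⁻²² = 5.40 × 10⁻¹² m = 5400 fm.

λ = 5400 fm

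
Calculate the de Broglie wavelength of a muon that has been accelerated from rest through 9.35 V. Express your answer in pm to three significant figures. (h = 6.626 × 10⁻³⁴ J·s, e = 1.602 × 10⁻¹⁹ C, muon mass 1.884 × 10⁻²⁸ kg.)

λ = 27.9 pm

KE = eV = 1.602 × 10⁻¹⁹ × 9.350 = 1.498 × 10⁻¹⁸ J.
p = √(2mKE) = √(2 × 1.884 × 10⁻²⁸ × 1.498 × 10⁻¹⁸) = 2.376 × 10⁻²³ kg·m/s.
λ = h/p = 6.626 × 10⁻³⁴ / 2.376 × 10⁻²³ = 2.79 × 10⁻¹¹ m = 27.9 pm.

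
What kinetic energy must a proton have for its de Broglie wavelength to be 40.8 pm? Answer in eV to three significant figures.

p = h/λ = 6.626 × 10⁻³⁴ / 4.080 × 10⁻¹¹ = 1.624 × 10⁻²³ kg·m/s.
KE = p²/(2m) = (1.624 × 10⁻²³)² / (2 × 1.673 × 10⁻²⁷) = 7.882 × 10⁻²⁰ J = 0.492 eV.

KE = 0.492 eV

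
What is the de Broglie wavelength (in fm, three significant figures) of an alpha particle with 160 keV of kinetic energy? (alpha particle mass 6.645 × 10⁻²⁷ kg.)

KE = 160 keV = 2.563 × 10⁻¹⁴ J.
p = √(2mKE) = √(2 × 6.645 × 10⁻²⁷ × 2.563 × 10⁻¹⁴) = 1.846 × 10⁻²⁰ kg·m/s.
λ = h/p = 6.626 × 10⁻³⁴ / 1.846 × 10⁻²⁰ = 3.59 × 10⁻¹⁴ m = 35.9 fm.

λ = 35.9 fm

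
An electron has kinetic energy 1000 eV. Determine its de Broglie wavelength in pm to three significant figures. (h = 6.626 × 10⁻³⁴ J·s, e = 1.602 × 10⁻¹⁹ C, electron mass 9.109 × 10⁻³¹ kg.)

λ = 38.8 pm

KE = 1000 eV = 1.602 × 10⁻¹⁶ J.
p = √(2mKE) = √(2 × 9.109 × 10⁻³¹ × 1.602 × 10⁻¹⁶) = 1.708 × 10⁻²³ kg·m/s.
λ = h/p = 6.626 × 10⁻³⁴ / 1.708 × 10⁻²³ = 3.88 × 10⁻¹¹ m = 38.8 pm.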